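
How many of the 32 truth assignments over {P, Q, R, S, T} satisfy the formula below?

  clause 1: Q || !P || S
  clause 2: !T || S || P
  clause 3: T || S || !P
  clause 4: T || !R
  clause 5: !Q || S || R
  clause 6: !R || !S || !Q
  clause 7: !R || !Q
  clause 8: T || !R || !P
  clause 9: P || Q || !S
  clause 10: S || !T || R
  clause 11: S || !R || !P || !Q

There are 2^5 = 32 truth assignments over (P, Q, R, S, T).
Split on Q. With Q = true, the clauses containing Q are satisfied and !Q drops from the rest; 4 of the 2^4 = 16 assignments to the other variables satisfy what remains.
With Q = false, by the same count on the reduced clause set, 4 assignments work.
(One model: P=F, Q=F, R=F, S=F, T=F.)
Total: 4 + 4 = 8.

8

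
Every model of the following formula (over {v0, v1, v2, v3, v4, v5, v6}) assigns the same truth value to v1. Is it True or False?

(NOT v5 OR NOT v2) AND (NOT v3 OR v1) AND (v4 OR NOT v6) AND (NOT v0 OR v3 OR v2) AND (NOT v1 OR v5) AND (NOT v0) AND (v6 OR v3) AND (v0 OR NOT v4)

Suppose v1 = false.
The clause (NOT v3) is unit, so v3 = false.
The clause (NOT v0) is unit, so v0 = false.
The clause (v6) is unit, so v6 = true.
The clause (v4) is unit, so v4 = true.
That conflicts with the unit clause (NOT v4).
So every satisfying assignment has v1 = True.

True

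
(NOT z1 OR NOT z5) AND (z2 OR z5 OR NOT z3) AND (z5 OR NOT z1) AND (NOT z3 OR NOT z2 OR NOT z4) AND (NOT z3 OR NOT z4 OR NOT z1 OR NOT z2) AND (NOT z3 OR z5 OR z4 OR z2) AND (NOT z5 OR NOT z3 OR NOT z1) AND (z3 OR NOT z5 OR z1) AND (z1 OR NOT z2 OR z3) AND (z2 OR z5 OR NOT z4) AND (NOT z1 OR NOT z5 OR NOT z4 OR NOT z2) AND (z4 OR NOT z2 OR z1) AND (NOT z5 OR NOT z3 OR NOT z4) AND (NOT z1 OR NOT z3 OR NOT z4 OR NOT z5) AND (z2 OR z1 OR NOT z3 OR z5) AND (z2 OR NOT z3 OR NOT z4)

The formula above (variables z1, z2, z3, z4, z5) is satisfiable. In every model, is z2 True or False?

False

Suppose z2 = true.
Suppose z1 = false.
(z3) alone gives z3 = true.
(NOT z4) alone gives z4 = false.
But (z4) is also a unit clause — contradiction.
Backtrack on z1: now try z1 = true.
(NOT z5) alone gives z5 = false.
But (z5) is also a unit clause — contradiction.
Both values of z1 lead to a conflict.
So every satisfying assignment has z2 = False.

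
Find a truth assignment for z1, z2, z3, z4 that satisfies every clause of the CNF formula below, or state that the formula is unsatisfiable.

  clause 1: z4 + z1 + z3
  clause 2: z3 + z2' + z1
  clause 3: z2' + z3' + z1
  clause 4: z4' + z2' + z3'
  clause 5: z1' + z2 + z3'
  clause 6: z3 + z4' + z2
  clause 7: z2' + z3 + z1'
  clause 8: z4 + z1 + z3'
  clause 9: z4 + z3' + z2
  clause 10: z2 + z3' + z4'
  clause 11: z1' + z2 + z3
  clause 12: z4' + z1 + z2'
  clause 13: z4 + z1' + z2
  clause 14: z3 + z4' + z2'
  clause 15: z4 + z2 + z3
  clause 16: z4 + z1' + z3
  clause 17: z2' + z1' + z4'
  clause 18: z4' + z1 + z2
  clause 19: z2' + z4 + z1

Case z4 = 0:
Case z1 = 1:
From the singleton clause (z2), z2 = 1.
From the singleton clause (z3), z3 = 1.
Every clause now holds.

z1=1, z2=1, z3=1, z4=0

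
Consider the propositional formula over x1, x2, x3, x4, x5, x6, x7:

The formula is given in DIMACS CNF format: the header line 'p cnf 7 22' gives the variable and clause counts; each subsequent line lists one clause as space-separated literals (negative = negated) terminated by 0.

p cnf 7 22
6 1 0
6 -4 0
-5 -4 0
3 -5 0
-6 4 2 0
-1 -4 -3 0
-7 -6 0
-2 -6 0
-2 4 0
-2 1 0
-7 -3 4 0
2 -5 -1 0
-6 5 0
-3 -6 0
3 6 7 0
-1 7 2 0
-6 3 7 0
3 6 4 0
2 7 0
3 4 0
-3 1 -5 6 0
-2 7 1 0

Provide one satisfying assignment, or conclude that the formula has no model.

Try x6 = True.
The clause (¬x7) is unit, so x7 = False.
The clause (¬x2) is unit, so x2 = False.
But (x2) is also a unit clause — contradiction.
That branch fails; take x6 = False instead.
The clause (x1) is unit, so x1 = True.
The clause (¬x4) is unit, so x4 = False.
The clause (¬x2) is unit, so x2 = False.
The clause (¬x5) is unit, so x5 = False.
The clause (x7) is unit, so x7 = True.
The clause (¬x3) is unit, so x3 = False.
But (x3) is also a unit clause — contradiction.
Neither x6 = True nor x6 = False works.

UNSATISFIABLE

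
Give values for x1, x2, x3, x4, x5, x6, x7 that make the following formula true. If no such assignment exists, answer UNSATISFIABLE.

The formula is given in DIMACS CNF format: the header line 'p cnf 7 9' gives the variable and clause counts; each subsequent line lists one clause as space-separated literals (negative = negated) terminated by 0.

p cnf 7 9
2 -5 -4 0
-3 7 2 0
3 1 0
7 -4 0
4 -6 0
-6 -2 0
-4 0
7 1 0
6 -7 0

x1 ↦ True,  x2 ↦ True,  x3 ↦ False,  x4 ↦ False,  x5 ↦ False,  x6 ↦ False,  x7 ↦ False

The clause (¬x4) is unit, so x4 = False.
The clause (¬x6) is unit, so x6 = False.
The clause (¬x7) is unit, so x7 = False.
The clause (x1) is unit, so x1 = True.
Try x3 = False.
Every clause is now satisfied; x2, x5 are unconstrained.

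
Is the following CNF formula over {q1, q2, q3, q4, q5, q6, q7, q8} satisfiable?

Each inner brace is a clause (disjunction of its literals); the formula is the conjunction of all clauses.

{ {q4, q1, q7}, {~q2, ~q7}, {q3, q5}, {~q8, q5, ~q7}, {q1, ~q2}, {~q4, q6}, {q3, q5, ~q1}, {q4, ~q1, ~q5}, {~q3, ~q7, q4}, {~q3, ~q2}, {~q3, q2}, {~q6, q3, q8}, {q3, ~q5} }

Unsatisfiable

Try q2 = 0.
Unit clause (~q3) forces q3 = 0.
Unit clause (q5) forces q5 = 1.
That conflicts with the unit clause (~q5).
Backtrack on q2: now try q2 = 1.
Unit clause (~q7) forces q7 = 0.
Unit clause (q1) forces q1 = 1.
Unit clause (~q3) forces q3 = 0.
Unit clause (q5) forces q5 = 1.
That conflicts with the unit clause (~q5).
Either choice for q2 ends in contradiction.
No assignment satisfies every clause.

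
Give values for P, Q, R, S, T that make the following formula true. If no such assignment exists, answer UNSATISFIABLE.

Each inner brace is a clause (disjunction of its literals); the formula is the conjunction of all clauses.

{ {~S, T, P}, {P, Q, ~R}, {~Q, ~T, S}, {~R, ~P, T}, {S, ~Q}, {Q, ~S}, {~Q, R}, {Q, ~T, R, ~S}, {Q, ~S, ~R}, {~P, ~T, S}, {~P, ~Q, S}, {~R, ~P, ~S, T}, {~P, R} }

Case S = 1:
From the singleton clause (Q), Q = 1.
From the singleton clause (R), R = 1.
Case T = 1:
Every clause is now satisfied; P is unconstrained.

P: 1,  Q: 1,  R: 1,  S: 1,  T: 1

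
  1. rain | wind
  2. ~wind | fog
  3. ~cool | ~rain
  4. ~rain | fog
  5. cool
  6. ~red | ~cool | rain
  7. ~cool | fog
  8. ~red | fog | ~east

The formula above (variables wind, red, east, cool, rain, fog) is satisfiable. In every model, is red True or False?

Suppose red = 1.
The clause (cool) is unit, so cool = 1.
The clause (~rain) is unit, so rain = 0.
But (rain) is also a unit clause — contradiction.
So every satisfying assignment has red = False.

False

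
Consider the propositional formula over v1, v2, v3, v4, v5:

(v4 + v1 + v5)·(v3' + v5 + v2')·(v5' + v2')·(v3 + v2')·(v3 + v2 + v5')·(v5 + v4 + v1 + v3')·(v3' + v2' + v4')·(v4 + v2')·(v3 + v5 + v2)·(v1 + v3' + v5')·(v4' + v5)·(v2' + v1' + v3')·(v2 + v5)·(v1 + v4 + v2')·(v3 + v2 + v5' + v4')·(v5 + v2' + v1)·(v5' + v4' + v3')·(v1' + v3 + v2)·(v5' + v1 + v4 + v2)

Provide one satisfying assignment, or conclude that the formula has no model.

v1 ↦ 1,  v2 ↦ 0,  v3 ↦ 1,  v4 ↦ 0,  v5 ↦ 1

Branch on v5: set v5 = 1.
The clause (v2') is unit, so v2 = 0.
The clause (v3) is unit, so v3 = 1.
The clause (v1) is unit, so v1 = 1.
The clause (v4') is unit, so v4 = 0.
Every clause now holds.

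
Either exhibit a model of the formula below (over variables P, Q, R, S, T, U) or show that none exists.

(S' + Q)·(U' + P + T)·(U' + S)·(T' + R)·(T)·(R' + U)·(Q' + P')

From the singleton clause (T), T = 1.
From the singleton clause (R), R = 1.
From the singleton clause (U), U = 1.
From the singleton clause (S), S = 1.
From the singleton clause (Q), Q = 1.
From the singleton clause (P'), P = 0.
Every clause now holds.

P ↦ 0; Q ↦ 1; R ↦ 1; S ↦ 1; T ↦ 1; U ↦ 1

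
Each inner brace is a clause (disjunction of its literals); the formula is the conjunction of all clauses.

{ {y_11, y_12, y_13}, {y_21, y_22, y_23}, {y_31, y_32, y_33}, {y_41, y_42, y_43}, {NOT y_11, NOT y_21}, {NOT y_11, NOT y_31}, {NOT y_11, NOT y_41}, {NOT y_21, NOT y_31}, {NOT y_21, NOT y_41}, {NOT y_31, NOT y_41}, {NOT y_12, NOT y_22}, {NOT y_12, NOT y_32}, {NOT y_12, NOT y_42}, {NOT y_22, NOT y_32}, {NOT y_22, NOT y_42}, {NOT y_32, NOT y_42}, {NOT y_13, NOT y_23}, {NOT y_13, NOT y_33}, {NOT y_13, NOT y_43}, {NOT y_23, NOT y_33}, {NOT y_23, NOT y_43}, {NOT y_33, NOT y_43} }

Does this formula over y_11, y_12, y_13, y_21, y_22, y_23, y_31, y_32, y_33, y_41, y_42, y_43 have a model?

Try y_11 = false.
Try y_12 = true.
(NOT y_22) alone gives y_22 = false.
(NOT y_32) alone gives y_32 = false.
(NOT y_42) alone gives y_42 = false.
Try y_21 = true.
(NOT y_31) alone gives y_31 = false.
(y_33) alone gives y_33 = true.
(NOT y_41) alone gives y_41 = false.
(y_43) alone gives y_43 = true.
But (NOT y_43) is also a unit clause — contradiction.
So y_21 must be the other value — set y_21 = false.
(y_23) alone gives y_23 = true.
(NOT y_13) alone gives y_13 = false.
(NOT y_33) alone gives y_33 = false.
(y_31) alone gives y_31 = true.
(NOT y_41) alone gives y_41 = false.
(y_43) alone gives y_43 = true.
But (NOT y_43) is also a unit clause — contradiction.
Neither y_21 = true nor y_21 = false works.
So y_12 must be the other value — set y_12 = false.
(y_13) alone gives y_13 = true.
(NOT y_23) alone gives y_23 = false.
(NOT y_33) alone gives y_33 = false.
(NOT y_43) alone gives y_43 = false.
Try y_21 = true.
(NOT y_31) alone gives y_31 = false.
(y_32) alone gives y_32 = true.
(NOT y_41) alone gives y_41 = false.
(y_42) alone gives y_42 = true.
But (NOT y_42) is also a unit clause — contradiction.
So y_21 must be the other value — set y_21 = false.
(y_22) alone gives y_22 = true.
(NOT y_32) alone gives y_32 = false.
(y_31) alone gives y_31 = true.
(NOT y_41) alone gives y_41 = false.
(y_42) alone gives y_42 = true.
But (NOT y_42) is also a unit clause — contradiction.
Neither y_21 = true nor y_21 = false works.
Neither y_12 = true nor y_12 = false works.
So y_11 must be the other value — set y_11 = true.
(NOT y_21) alone gives y_21 = false.
(NOT y_31) alone gives y_31 = false.
(NOT y_41) alone gives y_41 = false.
Try y_22 = true.
(NOT y_12) alone gives y_12 = false.
(NOT y_32) alone gives y_32 = false.
(y_33) alone gives y_33 = true.
(NOT y_42) alone gives y_42 = false.
(y_43) alone gives y_43 = true.
But (NOT y_43) is also a unit clause — contradiction.
So y_22 must be the other value — set y_22 = false.
(y_23) alone gives y_23 = true.
(NOT y_13) alone gives y_13 = false.
(NOT y_33) alone gives y_33 = false.
(y_32) alone gives y_32 = true.
(NOT y_12) alone gives y_12 = false.
(NOT y_42) alone gives y_42 = false.
(y_43) alone gives y_43 = true.
But (NOT y_43) is also a unit clause — contradiction.
Neither y_22 = true nor y_22 = false works.
Neither y_11 = true nor y_11 = false works.
No assignment satisfies every clause.

No, unsatisfiable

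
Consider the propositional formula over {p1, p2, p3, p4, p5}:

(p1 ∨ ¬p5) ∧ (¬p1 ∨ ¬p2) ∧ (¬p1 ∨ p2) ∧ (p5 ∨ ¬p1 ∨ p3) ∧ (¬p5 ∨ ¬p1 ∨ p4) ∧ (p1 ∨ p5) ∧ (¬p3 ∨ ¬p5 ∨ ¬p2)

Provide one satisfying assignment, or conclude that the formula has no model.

Try p1 = True.
Unit clause (¬p2) forces p2 = False.
But (p2) is also a unit clause — contradiction.
Backtrack on p1: now try p1 = False.
Unit clause (¬p5) forces p5 = False.
But (p5) is also a unit clause — contradiction.
Both values of p1 lead to a conflict.

UNSATISFIABLE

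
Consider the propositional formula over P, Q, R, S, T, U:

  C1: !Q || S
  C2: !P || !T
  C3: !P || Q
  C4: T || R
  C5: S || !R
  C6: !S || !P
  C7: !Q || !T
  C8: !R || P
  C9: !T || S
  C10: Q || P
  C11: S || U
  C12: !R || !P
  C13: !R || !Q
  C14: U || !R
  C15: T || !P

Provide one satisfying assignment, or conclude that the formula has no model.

UNSATISFIABLE

Try Q = false.
(!P) alone gives P = false.
That conflicts with the unit clause (P).
That branch fails; take Q = true instead.
(S) alone gives S = true.
(!P) alone gives P = false.
(!T) alone gives T = false.
(R) alone gives R = true.
That conflicts with the unit clause (!R).
Both values of Q lead to a conflict.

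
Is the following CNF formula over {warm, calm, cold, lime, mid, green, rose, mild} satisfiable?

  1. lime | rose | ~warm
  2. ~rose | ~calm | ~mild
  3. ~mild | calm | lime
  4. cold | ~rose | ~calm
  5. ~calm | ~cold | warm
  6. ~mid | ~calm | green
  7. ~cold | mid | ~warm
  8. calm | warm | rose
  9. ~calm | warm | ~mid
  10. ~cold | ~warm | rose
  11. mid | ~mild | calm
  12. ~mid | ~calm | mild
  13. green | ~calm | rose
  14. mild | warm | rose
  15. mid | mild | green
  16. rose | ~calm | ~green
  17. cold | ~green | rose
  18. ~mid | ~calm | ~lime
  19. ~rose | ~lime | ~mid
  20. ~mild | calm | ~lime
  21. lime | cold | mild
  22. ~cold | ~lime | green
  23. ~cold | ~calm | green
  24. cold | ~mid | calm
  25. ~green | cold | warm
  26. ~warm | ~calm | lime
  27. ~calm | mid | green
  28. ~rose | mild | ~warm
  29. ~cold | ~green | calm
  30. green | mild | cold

Satisfiable

Try lime = 0.
Try rose = 1.
Try calm = 0.
From the singleton clause (~mild), mild = 0.
From the singleton clause (cold), cold = 1.
From the singleton clause (~warm), warm = 0.
From the singleton clause (~green), green = 0.
From the singleton clause (mid), mid = 1.
This assignment satisfies each clause.
A satisfying assignment: warm=0,  calm=0,  cold=1,  lime=0,  mid=1,  green=0,  rose=1,  mild=0.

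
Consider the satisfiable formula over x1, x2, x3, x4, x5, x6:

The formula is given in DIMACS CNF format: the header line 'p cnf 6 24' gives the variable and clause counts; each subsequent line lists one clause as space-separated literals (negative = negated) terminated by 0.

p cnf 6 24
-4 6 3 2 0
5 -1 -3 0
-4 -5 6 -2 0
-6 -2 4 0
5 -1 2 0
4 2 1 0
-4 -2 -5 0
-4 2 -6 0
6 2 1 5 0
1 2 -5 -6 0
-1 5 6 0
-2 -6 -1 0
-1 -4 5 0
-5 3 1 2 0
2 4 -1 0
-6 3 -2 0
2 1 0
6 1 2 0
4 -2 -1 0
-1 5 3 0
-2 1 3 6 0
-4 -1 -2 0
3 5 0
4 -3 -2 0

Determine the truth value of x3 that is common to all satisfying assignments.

Suppose x3 = False.
The clause (x5) is unit, so x5 = True.
Branch on x4: set x4 = False.
Branch on x6: set x6 = False.
Branch on x2: set x2 = True.
The clause (¬x1) is unit, so x1 = False.
Now (x1) is unsatisfied and unit — conflict.
So x2 must be the other value — set x2 = False.
The clause (x1) is unit, so x1 = True.
Now (¬x1) is unsatisfied and unit — conflict.
Neither x2 = True nor x2 = False works.
So x6 must be the other value — set x6 = True.
The clause (¬x2) is unit, so x2 = False.
The clause (x1) is unit, so x1 = True.
Now (¬x1) is unsatisfied and unit — conflict.
Neither x6 = True nor x6 = False works.
So x4 must be the other value — set x4 = True.
The clause (¬x2) is unit, so x2 = False.
The clause (x6) is unit, so x6 = True.
Now (¬x6) is unsatisfied and unit — conflict.
Neither x4 = True nor x4 = False works.
So every satisfying assignment has x3 = True.

True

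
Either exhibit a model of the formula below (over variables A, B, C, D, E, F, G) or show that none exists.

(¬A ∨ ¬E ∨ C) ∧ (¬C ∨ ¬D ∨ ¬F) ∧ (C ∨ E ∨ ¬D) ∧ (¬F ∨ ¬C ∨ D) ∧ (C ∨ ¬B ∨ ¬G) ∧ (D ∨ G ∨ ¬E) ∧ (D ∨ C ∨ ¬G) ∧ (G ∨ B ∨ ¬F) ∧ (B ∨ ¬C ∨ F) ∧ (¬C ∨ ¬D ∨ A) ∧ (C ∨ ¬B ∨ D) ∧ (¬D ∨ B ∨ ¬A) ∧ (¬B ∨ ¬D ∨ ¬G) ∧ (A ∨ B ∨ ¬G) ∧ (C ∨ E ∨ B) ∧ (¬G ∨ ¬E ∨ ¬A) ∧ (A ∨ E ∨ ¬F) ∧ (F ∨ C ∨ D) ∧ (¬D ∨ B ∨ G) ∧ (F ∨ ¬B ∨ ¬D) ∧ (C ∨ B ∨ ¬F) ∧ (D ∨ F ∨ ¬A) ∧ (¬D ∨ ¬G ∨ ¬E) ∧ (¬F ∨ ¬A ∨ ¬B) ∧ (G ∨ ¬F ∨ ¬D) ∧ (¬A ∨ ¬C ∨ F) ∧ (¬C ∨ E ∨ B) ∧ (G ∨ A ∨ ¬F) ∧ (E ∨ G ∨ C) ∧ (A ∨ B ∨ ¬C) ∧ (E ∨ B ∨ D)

Branch on A: set A = False.
Branch on C: set C = True.
The clause (¬D) is unit, so D = False.
The clause (¬F) is unit, so F = False.
The clause (B) is unit, so B = True.
Branch on G: set G = True.
Every clause is now satisfied; E is unconstrained.

A=False; B=True; C=True; D=False; E=False; F=False; G=True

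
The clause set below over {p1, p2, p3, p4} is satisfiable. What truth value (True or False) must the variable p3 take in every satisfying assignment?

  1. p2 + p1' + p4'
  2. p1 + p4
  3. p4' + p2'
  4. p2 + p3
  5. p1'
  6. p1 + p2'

Suppose p3 = 0.
Unit clause (p2) forces p2 = 1.
Unit clause (p4') forces p4 = 0.
Unit clause (p1) forces p1 = 1.
Now (p1') is unsatisfied and unit — conflict.
So every satisfying assignment has p3 = True.

True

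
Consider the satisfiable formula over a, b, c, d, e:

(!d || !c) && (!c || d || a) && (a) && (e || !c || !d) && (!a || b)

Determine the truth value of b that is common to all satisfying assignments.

Suppose b = false.
Unit clause (a) forces a = true.
Now (!a) is unsatisfied and unit — conflict.
So every satisfying assignment has b = True.

True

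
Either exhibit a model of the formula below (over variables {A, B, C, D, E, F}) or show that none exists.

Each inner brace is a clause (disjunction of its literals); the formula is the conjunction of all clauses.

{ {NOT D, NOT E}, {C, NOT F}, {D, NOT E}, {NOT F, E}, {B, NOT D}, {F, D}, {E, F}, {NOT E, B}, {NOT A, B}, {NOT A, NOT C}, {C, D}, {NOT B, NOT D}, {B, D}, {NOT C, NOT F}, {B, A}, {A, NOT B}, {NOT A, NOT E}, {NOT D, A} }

UNSATISFIABLE

Suppose D = false.
Unit clause (NOT E) forces E = false.
Unit clause (NOT F) forces F = false.
Now (F) is unsatisfied and unit — conflict.
Undo D and try D = true.
Unit clause (NOT E) forces E = false.
Unit clause (NOT F) forces F = false.
Now (F) is unsatisfied and unit — conflict.
Either choice for D ends in contradiction.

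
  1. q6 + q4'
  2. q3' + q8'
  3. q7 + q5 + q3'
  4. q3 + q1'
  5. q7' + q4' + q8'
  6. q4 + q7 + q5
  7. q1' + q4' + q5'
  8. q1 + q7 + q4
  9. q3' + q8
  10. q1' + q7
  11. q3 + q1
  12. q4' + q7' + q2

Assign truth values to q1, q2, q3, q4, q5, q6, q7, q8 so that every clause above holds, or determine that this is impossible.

Branch on q6: set q6 = 1.
Branch on q3: set q3 = 0.
The clause (q1') is unit, so q1 = 0.
But (q1) is also a unit clause — contradiction.
So q3 must be the other value — set q3 = 1.
The clause (q8') is unit, so q8 = 0.
But (q8) is also a unit clause — contradiction.
Both values of q3 lead to a conflict.
So q6 must be the other value — set q6 = 0.
The clause (q4') is unit, so q4 = 0.
Branch on q3: set q3 = 0.
The clause (q1') is unit, so q1 = 0.
But (q1) is also a unit clause — contradiction.
So q3 must be the other value — set q3 = 1.
The clause (q8') is unit, so q8 = 0.
But (q8) is also a unit clause — contradiction.
Both values of q3 lead to a conflict.
Both values of q6 lead to a conflict.

UNSATISFIABLE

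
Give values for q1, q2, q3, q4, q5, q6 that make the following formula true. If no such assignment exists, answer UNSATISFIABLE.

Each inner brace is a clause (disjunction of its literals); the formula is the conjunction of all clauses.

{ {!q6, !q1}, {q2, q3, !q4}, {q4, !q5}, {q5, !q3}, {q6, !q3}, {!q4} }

From the singleton clause (!q4), q4 = false.
From the singleton clause (!q5), q5 = false.
From the singleton clause (!q3), q3 = false.
Suppose q6 = true.
From the singleton clause (!q1), q1 = false.
Every clause is now satisfied; q2 is unconstrained.

q1: false,  q2: true,  q3: false,  q4: false,  q5: false,  q6: true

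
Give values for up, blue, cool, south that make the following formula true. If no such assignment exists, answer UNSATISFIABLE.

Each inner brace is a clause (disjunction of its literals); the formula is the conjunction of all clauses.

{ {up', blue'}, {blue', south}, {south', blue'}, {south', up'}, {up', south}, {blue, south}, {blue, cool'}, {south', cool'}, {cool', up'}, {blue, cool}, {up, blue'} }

UNSATISFIABLE

Case up = 0:
The clause (blue') is unit, so blue = 0.
The clause (south) is unit, so south = 1.
The clause (cool') is unit, so cool = 0.
Now (cool) is unsatisfied and unit — conflict.
So up must be the other value — set up = 1.
The clause (blue') is unit, so blue = 0.
The clause (south') is unit, so south = 0.
Now (south) is unsatisfied and unit — conflict.
Either choice for up ends in contradiction.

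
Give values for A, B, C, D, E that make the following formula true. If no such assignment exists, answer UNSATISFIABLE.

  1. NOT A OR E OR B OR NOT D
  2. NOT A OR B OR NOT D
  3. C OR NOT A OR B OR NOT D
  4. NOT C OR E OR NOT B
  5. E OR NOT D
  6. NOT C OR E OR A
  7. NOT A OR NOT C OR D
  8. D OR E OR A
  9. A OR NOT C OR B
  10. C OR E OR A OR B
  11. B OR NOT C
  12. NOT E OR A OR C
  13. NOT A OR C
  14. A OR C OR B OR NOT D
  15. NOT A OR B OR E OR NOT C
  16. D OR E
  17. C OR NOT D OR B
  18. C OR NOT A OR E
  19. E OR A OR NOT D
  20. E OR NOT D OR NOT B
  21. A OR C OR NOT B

A=false, B=true, C=true, D=true, E=true

Suppose E = true.
Suppose B = true.
Suppose A = false.
The clause (C) is unit, so C = true.
Every clause is now satisfied; D is unconstrained.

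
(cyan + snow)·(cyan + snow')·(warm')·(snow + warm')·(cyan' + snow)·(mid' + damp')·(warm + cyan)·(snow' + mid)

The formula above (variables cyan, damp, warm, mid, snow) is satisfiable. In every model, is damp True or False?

False

Suppose damp = 1.
(warm') alone gives warm = 0.
(mid') alone gives mid = 0.
(cyan) alone gives cyan = 1.
(snow) alone gives snow = 1.
That conflicts with the unit clause (snow').
So every satisfying assignment has damp = False.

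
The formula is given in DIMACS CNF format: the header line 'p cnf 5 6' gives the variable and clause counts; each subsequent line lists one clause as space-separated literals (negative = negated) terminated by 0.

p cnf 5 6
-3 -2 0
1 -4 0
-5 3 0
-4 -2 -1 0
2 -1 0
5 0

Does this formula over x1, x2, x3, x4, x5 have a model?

From the singleton clause (x5), x5 = True.
From the singleton clause (x3), x3 = True.
From the singleton clause (¬x2), x2 = False.
From the singleton clause (¬x1), x1 = False.
From the singleton clause (¬x4), x4 = False.
This assignment satisfies each clause.
A satisfying assignment: x1=False; x2=False; x3=True; x4=False; x5=True.

Yes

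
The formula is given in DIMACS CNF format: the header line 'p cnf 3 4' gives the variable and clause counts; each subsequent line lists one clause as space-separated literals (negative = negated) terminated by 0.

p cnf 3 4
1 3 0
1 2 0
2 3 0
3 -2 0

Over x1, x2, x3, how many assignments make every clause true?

There are 2^3 = 8 truth assignments over (x1, x2, x3).
Check each against the 4 clauses (columns in the order x1, x2, x3):
  F F F  ✗ fails (x1 ∨ x3)
  F F T  ✗ fails (x1 ∨ x2)
  F T F  ✗ fails (x1 ∨ x3)
  F T T  ✓ satisfies all
  T F F  ✗ fails (x2 ∨ x3)
  T F T  ✓ satisfies all
  T T F  ✗ fails (x3 ∨ ¬x2)
  T T T  ✓ satisfies all
3 of the 8 rows are models.

3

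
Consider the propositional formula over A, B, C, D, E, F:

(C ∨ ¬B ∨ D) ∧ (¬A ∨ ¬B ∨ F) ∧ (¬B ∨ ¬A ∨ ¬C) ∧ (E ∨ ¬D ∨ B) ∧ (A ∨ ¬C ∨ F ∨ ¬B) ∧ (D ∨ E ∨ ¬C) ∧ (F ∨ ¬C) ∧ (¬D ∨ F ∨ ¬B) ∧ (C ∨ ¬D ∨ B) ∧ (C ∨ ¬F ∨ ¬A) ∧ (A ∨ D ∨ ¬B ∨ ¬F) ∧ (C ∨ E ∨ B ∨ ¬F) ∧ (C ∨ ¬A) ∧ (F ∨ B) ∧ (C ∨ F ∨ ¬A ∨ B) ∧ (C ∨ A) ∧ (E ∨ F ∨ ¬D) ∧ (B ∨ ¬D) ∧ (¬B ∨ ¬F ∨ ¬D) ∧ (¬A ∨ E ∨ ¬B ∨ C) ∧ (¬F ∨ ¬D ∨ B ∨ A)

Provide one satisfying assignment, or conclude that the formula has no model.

A ↦ False,  B ↦ False,  C ↦ True,  D ↦ False,  E ↦ True,  F ↦ True

Branch on F: set F = True.
Branch on C: set C = True.
Branch on B: set B = False.
The clause (¬D) is unit, so D = False.
The clause (E) is unit, so E = True.
All clauses hold; A can take either value.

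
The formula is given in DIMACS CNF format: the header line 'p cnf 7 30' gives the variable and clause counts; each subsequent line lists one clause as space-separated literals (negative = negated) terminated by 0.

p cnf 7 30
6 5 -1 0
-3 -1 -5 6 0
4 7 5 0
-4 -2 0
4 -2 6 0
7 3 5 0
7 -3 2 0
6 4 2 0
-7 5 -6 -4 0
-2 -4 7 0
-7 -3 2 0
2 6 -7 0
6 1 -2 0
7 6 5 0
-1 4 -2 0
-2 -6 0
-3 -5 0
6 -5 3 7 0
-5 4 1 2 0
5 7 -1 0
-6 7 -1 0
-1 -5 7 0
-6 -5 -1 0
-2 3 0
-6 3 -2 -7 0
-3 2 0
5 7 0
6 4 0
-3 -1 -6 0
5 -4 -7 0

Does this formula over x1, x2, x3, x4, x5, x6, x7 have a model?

Try x4 = False.
Unit clause (x6) forces x6 = True.
Unit clause (¬x2) forces x2 = False.
Unit clause (¬x3) forces x3 = False.
Try x7 = True.
Try x5 = False.
Every clause is now satisfied; x1 is unconstrained.
A satisfying assignment: x1 ↦ True; x2 ↦ False; x3 ↦ False; x4 ↦ False; x5 ↦ False; x6 ↦ True; x7 ↦ True.

Yes, satisfiable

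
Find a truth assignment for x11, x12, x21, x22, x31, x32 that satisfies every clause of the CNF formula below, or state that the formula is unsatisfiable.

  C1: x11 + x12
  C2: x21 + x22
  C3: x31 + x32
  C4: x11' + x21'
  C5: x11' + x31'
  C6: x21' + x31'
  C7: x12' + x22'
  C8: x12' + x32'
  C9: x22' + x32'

Case x11 = 1:
(x21') alone gives x21 = 0.
(x22) alone gives x22 = 1.
(x31') alone gives x31 = 0.
(x32) alone gives x32 = 1.
Now (x32') is unsatisfied and unit — conflict.
Backtrack on x11: now try x11 = 0.
(x12) alone gives x12 = 1.
(x22') alone gives x22 = 0.
(x21) alone gives x21 = 1.
(x31') alone gives x31 = 0.
(x32) alone gives x32 = 1.
Now (x32') is unsatisfied and unit — conflict.
Neither x11 = 1 nor x11 = 0 works.

UNSATISFIABLE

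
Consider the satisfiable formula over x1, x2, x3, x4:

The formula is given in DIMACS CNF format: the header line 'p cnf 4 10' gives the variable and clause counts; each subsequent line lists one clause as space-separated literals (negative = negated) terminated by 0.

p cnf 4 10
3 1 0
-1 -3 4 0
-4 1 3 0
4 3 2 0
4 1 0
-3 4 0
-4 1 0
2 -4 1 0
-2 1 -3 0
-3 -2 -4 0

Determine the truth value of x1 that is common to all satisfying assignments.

Suppose x1 = False.
Unit clause (x3) forces x3 = True.
Unit clause (x4) forces x4 = True.
Now (¬x4) is unsatisfied and unit — conflict.
So every satisfying assignment has x1 = True.

True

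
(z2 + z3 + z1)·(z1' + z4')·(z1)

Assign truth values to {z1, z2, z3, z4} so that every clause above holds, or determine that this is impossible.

z1=1,  z2=0,  z3=1,  z4=0

(z1) alone gives z1 = 1.
(z4') alone gives z4 = 0.
Every clause is now satisfied; z2, z3 are unconstrained.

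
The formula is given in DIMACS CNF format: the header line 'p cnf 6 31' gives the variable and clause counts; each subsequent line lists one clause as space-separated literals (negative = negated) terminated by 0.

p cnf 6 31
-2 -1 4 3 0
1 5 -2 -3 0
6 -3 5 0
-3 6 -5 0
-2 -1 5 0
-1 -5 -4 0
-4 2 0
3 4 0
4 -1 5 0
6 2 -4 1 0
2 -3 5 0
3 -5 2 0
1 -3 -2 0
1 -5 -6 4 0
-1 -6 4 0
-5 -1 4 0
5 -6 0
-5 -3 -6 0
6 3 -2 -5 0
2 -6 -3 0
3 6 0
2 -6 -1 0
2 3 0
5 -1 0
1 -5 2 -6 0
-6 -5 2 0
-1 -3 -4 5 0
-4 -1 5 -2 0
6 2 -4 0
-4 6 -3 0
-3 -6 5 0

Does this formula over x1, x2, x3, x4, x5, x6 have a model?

Suppose x4 = True.
Unit clause (x2) forces x2 = True.
Suppose x1 = False.
Unit clause (¬x3) forces x3 = False.
Unit clause (x6) forces x6 = True.
Unit clause (x5) forces x5 = True.
All clauses are satisfied.
A satisfying assignment: x1: False,  x2: True,  x3: False,  x4: True,  x5: True,  x6: True.

Yes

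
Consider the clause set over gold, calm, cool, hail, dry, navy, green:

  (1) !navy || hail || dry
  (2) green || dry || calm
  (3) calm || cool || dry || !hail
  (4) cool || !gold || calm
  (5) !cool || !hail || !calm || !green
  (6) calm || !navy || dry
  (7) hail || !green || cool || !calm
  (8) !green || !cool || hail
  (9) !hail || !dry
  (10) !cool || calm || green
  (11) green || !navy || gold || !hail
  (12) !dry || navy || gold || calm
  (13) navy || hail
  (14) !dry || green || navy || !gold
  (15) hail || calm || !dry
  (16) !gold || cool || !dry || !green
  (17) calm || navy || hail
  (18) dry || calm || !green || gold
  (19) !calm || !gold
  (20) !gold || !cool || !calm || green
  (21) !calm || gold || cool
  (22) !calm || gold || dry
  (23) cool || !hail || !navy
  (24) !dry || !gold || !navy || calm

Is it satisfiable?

Suppose hail = true.
Unit clause (!dry) forces dry = false.
Suppose green = true.
Suppose calm = false.
Unit clause (cool) forces cool = true.
Unit clause (!navy) forces navy = false.
Unit clause (gold) forces gold = true.
This assignment satisfies each clause.
A satisfying assignment: gold: true; calm: false; cool: true; hail: true; dry: false; navy: false; green: true.

Yes, satisfiable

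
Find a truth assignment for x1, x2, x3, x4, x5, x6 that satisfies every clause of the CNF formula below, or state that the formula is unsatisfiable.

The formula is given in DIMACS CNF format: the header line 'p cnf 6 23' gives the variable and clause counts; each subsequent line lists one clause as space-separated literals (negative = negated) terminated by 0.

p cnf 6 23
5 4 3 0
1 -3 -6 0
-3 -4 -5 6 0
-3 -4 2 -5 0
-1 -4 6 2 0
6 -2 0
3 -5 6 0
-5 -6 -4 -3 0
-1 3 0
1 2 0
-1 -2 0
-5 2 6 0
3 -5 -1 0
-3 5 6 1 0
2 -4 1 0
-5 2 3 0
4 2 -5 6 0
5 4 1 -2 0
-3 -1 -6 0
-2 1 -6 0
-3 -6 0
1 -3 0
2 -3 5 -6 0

Suppose x6 = False.
(¬x2) alone gives x2 = False.
(x1) alone gives x1 = True.
(¬x4) alone gives x4 = False.
(x3) alone gives x3 = True.
(¬x5) alone gives x5 = False.
Every clause now holds.

x1=True,  x2=False,  x3=True,  x4=False,  x5=False,  x6=False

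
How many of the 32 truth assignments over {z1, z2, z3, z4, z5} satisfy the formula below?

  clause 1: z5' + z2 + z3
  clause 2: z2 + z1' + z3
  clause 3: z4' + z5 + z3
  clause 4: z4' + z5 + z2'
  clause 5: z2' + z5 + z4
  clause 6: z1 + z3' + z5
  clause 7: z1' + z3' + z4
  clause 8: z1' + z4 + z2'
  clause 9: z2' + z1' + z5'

9

There are 2^5 = 32 truth assignments over (z1, z2, z3, z4, z5).
Split on z1. With z1 = 1, the clauses containing z1 are satisfied and z1' drops from the rest; 2 of the 2^4 = 16 assignments to the other variables satisfy what remains.
With z1 = 0, by the same count on the reduced clause set, 7 assignments work.
(One model: z1=F, z2=F, z3=F, z4=F, z5=F.)
Total: 2 + 7 = 9.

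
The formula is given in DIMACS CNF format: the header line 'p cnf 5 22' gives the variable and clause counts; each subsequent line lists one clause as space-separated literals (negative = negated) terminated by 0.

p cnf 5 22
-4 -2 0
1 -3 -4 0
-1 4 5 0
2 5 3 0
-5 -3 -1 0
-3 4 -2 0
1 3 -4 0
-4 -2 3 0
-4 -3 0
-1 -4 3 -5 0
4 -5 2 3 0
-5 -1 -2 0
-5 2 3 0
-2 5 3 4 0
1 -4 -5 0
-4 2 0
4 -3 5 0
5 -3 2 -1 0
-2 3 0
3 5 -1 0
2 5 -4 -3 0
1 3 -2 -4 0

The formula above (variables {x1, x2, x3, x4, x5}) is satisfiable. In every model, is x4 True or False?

Suppose x4 = True.
(¬x2) alone gives x2 = False.
That conflicts with the unit clause (x2).
So every satisfying assignment has x4 = False.

False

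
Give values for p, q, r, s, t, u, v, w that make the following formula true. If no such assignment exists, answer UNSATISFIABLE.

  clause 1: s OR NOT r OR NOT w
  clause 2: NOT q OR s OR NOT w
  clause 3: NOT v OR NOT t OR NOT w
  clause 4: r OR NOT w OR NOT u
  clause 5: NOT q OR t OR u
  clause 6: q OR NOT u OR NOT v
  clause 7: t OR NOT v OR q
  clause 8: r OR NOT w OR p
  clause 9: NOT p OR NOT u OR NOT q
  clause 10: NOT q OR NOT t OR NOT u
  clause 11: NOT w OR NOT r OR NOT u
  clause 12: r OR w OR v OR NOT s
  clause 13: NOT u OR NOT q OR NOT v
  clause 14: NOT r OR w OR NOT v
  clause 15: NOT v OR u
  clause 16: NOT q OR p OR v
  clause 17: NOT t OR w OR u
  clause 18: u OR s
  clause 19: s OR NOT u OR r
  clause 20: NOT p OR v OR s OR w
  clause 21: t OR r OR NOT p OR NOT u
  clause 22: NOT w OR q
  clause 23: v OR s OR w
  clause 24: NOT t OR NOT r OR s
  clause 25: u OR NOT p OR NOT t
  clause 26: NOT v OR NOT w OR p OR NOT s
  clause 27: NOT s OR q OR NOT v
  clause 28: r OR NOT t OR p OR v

p ↦ true,  q ↦ false,  r ↦ true,  s ↦ true,  t ↦ false,  u ↦ false,  v ↦ false,  w ↦ false

Branch on v: set v = false.
Branch on q: set q = false.
(NOT w) alone gives w = false.
(s) alone gives s = true.
(r) alone gives r = true.
Branch on t: set t = false.
No clause remains; p, u are free.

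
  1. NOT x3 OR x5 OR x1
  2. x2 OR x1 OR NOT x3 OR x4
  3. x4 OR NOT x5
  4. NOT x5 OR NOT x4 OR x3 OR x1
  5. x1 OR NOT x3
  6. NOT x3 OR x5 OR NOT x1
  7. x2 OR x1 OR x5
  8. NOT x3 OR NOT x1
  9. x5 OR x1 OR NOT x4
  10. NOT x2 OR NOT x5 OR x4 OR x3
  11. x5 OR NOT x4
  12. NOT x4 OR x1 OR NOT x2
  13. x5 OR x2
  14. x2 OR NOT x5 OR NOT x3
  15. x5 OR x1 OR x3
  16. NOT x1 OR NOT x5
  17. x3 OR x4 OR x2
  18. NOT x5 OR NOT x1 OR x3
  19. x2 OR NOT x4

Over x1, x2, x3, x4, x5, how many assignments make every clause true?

1

There are 2^5 = 32 truth assignments over (x1, x2, x3, x4, x5).
Split on x3. With x3 = true, the clauses containing x3 are satisfied and NOT x3 drops from the rest; 0 of the 2^4 = 16 assignments to the other variables satisfy what remains.
With x3 = false, by the same count on the reduced clause set, 1 assignment works.
(One model: x1=T, x2=T, x3=F, x4=F, x5=F.)
Total: 0 + 1 = 1.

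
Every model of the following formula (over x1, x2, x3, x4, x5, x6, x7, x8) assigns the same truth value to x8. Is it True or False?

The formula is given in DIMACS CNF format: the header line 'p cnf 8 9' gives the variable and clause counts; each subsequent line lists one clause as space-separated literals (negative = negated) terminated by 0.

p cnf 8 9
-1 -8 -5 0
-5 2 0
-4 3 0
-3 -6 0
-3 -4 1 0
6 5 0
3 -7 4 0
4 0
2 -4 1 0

Suppose x8 = True.
(x4) alone gives x4 = True.
(x3) alone gives x3 = True.
(¬x6) alone gives x6 = False.
(x1) alone gives x1 = True.
(¬x5) alone gives x5 = False.
Now (x5) is unsatisfied and unit — conflict.
So every satisfying assignment has x8 = False.

False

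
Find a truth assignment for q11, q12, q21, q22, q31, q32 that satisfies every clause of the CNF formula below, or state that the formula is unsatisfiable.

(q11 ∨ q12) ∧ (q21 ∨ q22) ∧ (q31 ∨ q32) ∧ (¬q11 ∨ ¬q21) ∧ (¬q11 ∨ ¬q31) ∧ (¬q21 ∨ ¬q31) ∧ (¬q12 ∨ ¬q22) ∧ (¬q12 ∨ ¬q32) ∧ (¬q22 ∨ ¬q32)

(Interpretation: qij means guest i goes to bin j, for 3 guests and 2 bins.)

UNSATISFIABLE

Suppose q11 = True.
From the singleton clause (¬q21), q21 = False.
From the singleton clause (q22), q22 = True.
From the singleton clause (¬q31), q31 = False.
From the singleton clause (q32), q32 = True.
That conflicts with the unit clause (¬q32).
Backtrack on q11: now try q11 = False.
From the singleton clause (q12), q12 = True.
From the singleton clause (¬q22), q22 = False.
From the singleton clause (q21), q21 = True.
From the singleton clause (¬q31), q31 = False.
From the singleton clause (q32), q32 = True.
That conflicts with the unit clause (¬q32).
Neither q11 = True nor q11 = False works.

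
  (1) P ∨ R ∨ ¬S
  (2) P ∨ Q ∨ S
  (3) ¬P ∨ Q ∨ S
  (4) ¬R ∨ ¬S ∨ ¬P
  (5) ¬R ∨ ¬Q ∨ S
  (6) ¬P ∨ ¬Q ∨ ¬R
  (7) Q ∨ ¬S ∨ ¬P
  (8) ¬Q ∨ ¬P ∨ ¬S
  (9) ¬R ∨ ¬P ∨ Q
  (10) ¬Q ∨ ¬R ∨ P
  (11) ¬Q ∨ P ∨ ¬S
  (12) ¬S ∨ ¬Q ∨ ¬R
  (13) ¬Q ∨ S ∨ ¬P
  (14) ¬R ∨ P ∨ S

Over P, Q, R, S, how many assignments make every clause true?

There are 2^4 = 16 truth assignments over (P, Q, R, S).
Check each against the 14 clauses (columns in the order P, Q, R, S):
  F F F F  ✗ fails (P ∨ Q ∨ S)
  F F F T  ✗ fails (P ∨ R ∨ ¬S)
  F F T F  ✗ fails (P ∨ Q ∨ S)
  F F T T  ✓ satisfies all
  F T F F  ✓ satisfies all
  F T F T  ✗ fails (P ∨ R ∨ ¬S)
  F T T F  ✗ fails (¬R ∨ ¬Q ∨ S)
  F T T T  ✗ fails (¬Q ∨ ¬R ∨ P)
  T F F F  ✗ fails (¬P ∨ Q ∨ S)
  T F F T  ✗ fails (Q ∨ ¬S ∨ ¬P)
  T F T F  ✗ fails (¬P ∨ Q ∨ S)
  T F T T  ✗ fails (¬R ∨ ¬S ∨ ¬P)
  T T F F  ✗ fails (¬Q ∨ S ∨ ¬P)
  T T F T  ✗ fails (¬Q ∨ ¬P ∨ ¬S)
  T T T F  ✗ fails (¬R ∨ ¬Q ∨ S)
  T T T T  ✗ fails (¬R ∨ ¬S ∨ ¬P)
2 of the 16 rows are models.

2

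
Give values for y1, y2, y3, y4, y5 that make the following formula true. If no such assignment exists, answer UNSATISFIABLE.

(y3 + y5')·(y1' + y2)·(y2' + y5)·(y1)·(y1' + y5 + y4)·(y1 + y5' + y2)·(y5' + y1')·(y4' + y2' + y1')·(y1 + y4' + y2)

From the singleton clause (y1), y1 = 1.
From the singleton clause (y2), y2 = 1.
From the singleton clause (y5), y5 = 1.
That conflicts with the unit clause (y5').

UNSATISFIABLE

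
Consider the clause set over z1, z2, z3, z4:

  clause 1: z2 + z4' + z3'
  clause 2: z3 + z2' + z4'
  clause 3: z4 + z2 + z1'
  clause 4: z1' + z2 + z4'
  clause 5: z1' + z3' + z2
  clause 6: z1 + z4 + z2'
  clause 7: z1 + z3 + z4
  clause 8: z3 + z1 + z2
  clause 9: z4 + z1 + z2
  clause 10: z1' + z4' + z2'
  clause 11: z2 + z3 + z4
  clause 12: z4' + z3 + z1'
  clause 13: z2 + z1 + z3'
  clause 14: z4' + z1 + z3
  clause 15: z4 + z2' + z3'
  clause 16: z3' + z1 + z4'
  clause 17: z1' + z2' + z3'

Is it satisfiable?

Yes, satisfiable

Suppose z2 = 1.
Suppose z3 = 0.
The clause (z4') is unit, so z4 = 0.
The clause (z1) is unit, so z1 = 1.
This assignment satisfies each clause.
A satisfying assignment: z1=1; z2=1; z3=0; z4=0.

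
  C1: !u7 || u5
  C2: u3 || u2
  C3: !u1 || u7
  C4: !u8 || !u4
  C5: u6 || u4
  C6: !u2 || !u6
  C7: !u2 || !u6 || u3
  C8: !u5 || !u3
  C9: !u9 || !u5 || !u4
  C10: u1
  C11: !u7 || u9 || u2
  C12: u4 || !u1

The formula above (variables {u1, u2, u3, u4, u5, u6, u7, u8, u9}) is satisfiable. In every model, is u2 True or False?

Suppose u2 = false.
(u3) alone gives u3 = true.
(!u5) alone gives u5 = false.
(!u7) alone gives u7 = false.
(!u1) alone gives u1 = false.
That conflicts with the unit clause (u1).
So every satisfying assignment has u2 = True.

True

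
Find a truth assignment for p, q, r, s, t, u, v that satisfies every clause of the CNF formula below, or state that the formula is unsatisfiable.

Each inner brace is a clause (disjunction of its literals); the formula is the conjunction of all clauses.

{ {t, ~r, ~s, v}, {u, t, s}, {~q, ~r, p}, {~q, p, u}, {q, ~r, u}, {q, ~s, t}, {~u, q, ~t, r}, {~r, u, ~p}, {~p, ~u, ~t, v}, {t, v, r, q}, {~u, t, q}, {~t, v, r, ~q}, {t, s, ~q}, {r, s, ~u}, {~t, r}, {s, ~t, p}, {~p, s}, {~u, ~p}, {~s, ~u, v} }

p: 1, q: 1, r: 0, s: 1, t: 0, u: 0, v: 1

Branch on t: set t = 0.
Branch on u: set u = 0.
The clause (s) is unit, so s = 1.
The clause (q) is unit, so q = 1.
The clause (p) is unit, so p = 1.
The clause (~r) is unit, so r = 0.
All clauses hold; v can take either value.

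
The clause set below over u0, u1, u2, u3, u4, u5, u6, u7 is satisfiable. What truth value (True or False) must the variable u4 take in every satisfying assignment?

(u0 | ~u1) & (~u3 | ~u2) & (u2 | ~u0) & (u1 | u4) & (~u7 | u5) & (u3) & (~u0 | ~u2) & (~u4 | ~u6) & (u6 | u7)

Suppose u4 = 0.
The clause (u1) is unit, so u1 = 1.
The clause (u0) is unit, so u0 = 1.
The clause (u2) is unit, so u2 = 1.
That conflicts with the unit clause (~u2).
So every satisfying assignment has u4 = True.

True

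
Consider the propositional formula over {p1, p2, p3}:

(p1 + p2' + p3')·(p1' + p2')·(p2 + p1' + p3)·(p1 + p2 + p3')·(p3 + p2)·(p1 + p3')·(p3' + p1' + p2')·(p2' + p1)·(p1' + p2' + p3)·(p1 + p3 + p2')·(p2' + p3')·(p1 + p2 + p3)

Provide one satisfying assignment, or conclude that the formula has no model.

p1: 1,  p2: 0,  p3: 1

Branch on p1: set p1 = 1.
Unit clause (p2') forces p2 = 0.
Unit clause (p3) forces p3 = 1.
All clauses are satisfied.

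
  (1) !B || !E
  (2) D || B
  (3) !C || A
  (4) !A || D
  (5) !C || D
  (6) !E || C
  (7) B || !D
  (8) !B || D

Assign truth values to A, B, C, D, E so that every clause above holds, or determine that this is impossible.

A=true, B=true, C=true, D=true, E=false

Suppose B = true.
The clause (!E) is unit, so E = false.
The clause (D) is unit, so D = true.
Suppose C = true.
The clause (A) is unit, so A = true.
This assignment satisfies each clause.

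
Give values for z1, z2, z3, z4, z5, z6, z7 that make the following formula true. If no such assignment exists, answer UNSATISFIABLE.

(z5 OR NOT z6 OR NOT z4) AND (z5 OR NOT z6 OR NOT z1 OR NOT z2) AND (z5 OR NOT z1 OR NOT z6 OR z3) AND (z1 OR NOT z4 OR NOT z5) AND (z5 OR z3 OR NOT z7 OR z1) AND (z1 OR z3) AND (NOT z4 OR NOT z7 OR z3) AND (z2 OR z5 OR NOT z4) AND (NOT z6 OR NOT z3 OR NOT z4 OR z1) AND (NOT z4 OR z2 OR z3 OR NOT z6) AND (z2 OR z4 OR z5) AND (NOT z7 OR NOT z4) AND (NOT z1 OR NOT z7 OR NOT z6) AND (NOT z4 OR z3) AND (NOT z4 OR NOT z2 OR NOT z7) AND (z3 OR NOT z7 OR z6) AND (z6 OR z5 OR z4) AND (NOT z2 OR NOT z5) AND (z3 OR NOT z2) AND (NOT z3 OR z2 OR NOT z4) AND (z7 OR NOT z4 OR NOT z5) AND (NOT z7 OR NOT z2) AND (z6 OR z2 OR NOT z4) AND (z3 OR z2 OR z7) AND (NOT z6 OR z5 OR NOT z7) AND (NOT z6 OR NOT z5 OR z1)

z1: false, z2: false, z3: true, z4: false, z5: true, z6: false, z7: true

Try z1 = false.
(z3) alone gives z3 = true.
Try z4 = false.
Try z2 = false.
(z5) alone gives z5 = true.
(NOT z6) alone gives z6 = false.
No clause remains; z7 is free.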